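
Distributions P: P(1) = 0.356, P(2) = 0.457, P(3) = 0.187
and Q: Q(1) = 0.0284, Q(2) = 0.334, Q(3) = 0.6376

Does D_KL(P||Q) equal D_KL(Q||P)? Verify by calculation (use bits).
D_KL(P||Q) = 1.1745 bits, D_KL(Q||P) = 0.8736 bits. No — D_KL(P||Q) ≠ D_KL(Q||P) for this pair.

D_KL(P||Q) = Σ P(x) log₂(P(x)/Q(x))

Computing term by term:
  P(1)·log₂(P(1)/Q(1)) = 0.356·log₂(0.356/0.0284) = 1.29866
  P(2)·log₂(P(2)/Q(2)) = 0.457·log₂(0.457/0.334) = 0.20672
  P(3)·log₂(P(3)/Q(3)) = 0.187·log₂(0.187/0.6376) = -0.33092

D_KL(P||Q) = 1.29866 + 0.20672 - 0.33092 = 1.17446 ≈ 1.1745 bits

D_KL(Q||P) = Σ Q(x) log₂(Q(x)/P(x))

Computing term by term:
  Q(1)·log₂(Q(1)/P(1)) = 0.0284·log₂(0.0284/0.356) = -0.10360
  Q(2)·log₂(Q(2)/P(2)) = 0.334·log₂(0.334/0.457) = -0.15108
  Q(3)·log₂(Q(3)/P(3)) = 0.6376·log₂(0.6376/0.187) = 1.12831

D_KL(Q||P) = -0.10360 - 0.15108 + 1.12831 = 0.87363 ≈ 0.8736 bits

These are NOT equal (difference: 0.3009 bits). KL divergence is asymmetric: D_KL(P||Q) ≠ D_KL(Q||P) in general.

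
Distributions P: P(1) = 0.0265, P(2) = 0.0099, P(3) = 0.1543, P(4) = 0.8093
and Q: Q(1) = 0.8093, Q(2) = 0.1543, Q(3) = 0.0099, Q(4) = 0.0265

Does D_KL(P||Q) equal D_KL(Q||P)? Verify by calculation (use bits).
D_KL(P||Q) = 4.4334 bits, D_KL(Q||P) = 4.4334 bits. Yes — for this pair D_KL(P||Q) = D_KL(Q||P).

D_KL(P||Q) = Σ P(x) log₂(P(x)/Q(x))

Computing term by term:
  P(1)·log₂(P(1)/Q(1)) = 0.0265·log₂(0.0265/0.8093) = -0.13071
  P(2)·log₂(P(2)/Q(2)) = 0.0099·log₂(0.0099/0.1543) = -0.03923
  P(3)·log₂(P(3)/Q(3)) = 0.1543·log₂(0.1543/0.0099) = 0.61136
  P(4)·log₂(P(4)/Q(4)) = 0.8093·log₂(0.8093/0.0265) = 3.99196

D_KL(P||Q) = -0.13071 - 0.03923 + 0.61136 + 3.99196 = 4.43338 ≈ 4.4334 bits

D_KL(Q||P) = Σ Q(x) log₂(Q(x)/P(x))

Computing term by term:
  Q(1)·log₂(Q(1)/P(1)) = 0.8093·log₂(0.8093/0.0265) = 3.99196
  Q(2)·log₂(Q(2)/P(2)) = 0.1543·log₂(0.1543/0.0099) = 0.61136
  Q(3)·log₂(Q(3)/P(3)) = 0.0099·log₂(0.0099/0.1543) = -0.03923
  Q(4)·log₂(Q(4)/P(4)) = 0.0265·log₂(0.0265/0.8093) = -0.13071

D_KL(Q||P) = 3.99196 + 0.61136 - 0.03923 - 0.13071 = 4.43338 ≈ 4.4334 bits

These ARE equal here. Q is P with outcomes relabeled (Q(1) = P(4), Q(2) = P(3), Q(3) = P(2), Q(4) = P(1)) by a relabeling that is its own inverse, so the two sums contain exactly the same terms in a different order. This is a special case — KL divergence is not symmetric in general: D_KL(P||Q) ≠ D_KL(Q||P) for most P, Q.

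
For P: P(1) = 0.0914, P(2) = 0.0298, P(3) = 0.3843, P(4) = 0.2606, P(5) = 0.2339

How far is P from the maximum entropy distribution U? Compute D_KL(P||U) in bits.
0.3293 bits

U(i) = 1/5 for all i

D_KL(P||U) = Σ P(x) log₂(P(x) / (1/5))
           = Σ P(x) log₂(P(x)) + log₂(5)
           = log₂(5) - H(P)

H(P) = -Σ P(x) log₂(P(x)):
  -P(1)·log₂(P(1)) = -(0.0914)·log₂(0.0914) = 0.31548
  -P(2)·log₂(P(2)) = -(0.0298)·log₂(0.0298) = 0.15104
  -P(3)·log₂(P(3)) = -(0.3843)·log₂(0.3843) = 0.53022
  -P(4)·log₂(P(4)) = -(0.2606)·log₂(0.2606) = 0.50559
  -P(5)·log₂(P(5)) = -(0.2339)·log₂(0.2339) = 0.49026
H(P) = 0.31548 + 0.15104 + 0.53022 + 0.50559 + 0.49026 = 1.99259 bits

log₂(5) = 2.32193 bits

D_KL(P||U) = 2.32193 - 1.99259 = 0.32934 ≈ 0.3293 bits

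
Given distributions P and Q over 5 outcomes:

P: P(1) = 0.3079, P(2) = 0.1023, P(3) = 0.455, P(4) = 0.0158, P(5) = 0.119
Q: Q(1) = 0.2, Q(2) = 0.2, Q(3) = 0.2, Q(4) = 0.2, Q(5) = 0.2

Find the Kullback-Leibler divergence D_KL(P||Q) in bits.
0.4853 bits

D_KL(P||Q) = Σ P(x) log₂(P(x)/Q(x))

Computing term by term:
  P(1)·log₂(P(1)/Q(1)) = 0.3079·log₂(0.3079/0.2) = 0.19166
  P(2)·log₂(P(2)/Q(2)) = 0.1023·log₂(0.1023/0.2) = -0.09894
  P(3)·log₂(P(3)/Q(3)) = 0.455·log₂(0.455/0.2) = 0.53957
  P(4)·log₂(P(4)/Q(4)) = 0.0158·log₂(0.0158/0.2) = -0.05786
  P(5)·log₂(P(5)/Q(5)) = 0.119·log₂(0.119/0.2) = -0.08914

D_KL(P||Q) = 0.19166 - 0.09894 + 0.53957 - 0.05786 - 0.08914 = 0.48529 ≈ 0.4853 bits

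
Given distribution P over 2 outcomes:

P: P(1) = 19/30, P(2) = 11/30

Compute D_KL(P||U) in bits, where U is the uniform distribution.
0.0519 bits

U(i) = 1/2 for all i

D_KL(P||U) = Σ P(x) log₂(P(x) / (1/2))
           = Σ P(x) log₂(P(x)) + log₂(2)
           = log₂(2) - H(P)

H(P) = -Σ P(x) log₂(P(x)):
  -P(1)·log₂(P(1)) = -(19/30)·log₂(19/30) = 0.41734
  -P(2)·log₂(P(2)) = -(11/30)·log₂(11/30) = 0.53073
H(P) = 0.41734 + 0.53073 = 0.94807 bits

log₂(2) = 1.00000 bits

D_KL(P||U) = 1.00000 - 0.94807 = 0.05193 ≈ 0.0519 bits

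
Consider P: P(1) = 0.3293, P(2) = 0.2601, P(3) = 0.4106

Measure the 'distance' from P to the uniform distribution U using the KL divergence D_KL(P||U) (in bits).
0.0246 bits

U(i) = 1/3 for all i

D_KL(P||U) = Σ P(x) log₂(P(x) / (1/3))
           = Σ P(x) log₂(P(x)) + log₂(3)
           = log₂(3) - H(P)

H(P) = -Σ P(x) log₂(P(x)):
  -P(1)·log₂(P(1)) = -(0.3293)·log₂(0.3293) = 0.52771
  -P(2)·log₂(P(2)) = -(0.2601)·log₂(0.2601) = 0.50534
  -P(3)·log₂(P(3)) = -(0.4106)·log₂(0.4106) = 0.52729
H(P) = 0.52771 + 0.50534 + 0.52729 = 1.56034 bits

log₂(3) = 1.58496 bits

D_KL(P||U) = 1.58496 - 1.56034 = 0.02462 ≈ 0.0246 bits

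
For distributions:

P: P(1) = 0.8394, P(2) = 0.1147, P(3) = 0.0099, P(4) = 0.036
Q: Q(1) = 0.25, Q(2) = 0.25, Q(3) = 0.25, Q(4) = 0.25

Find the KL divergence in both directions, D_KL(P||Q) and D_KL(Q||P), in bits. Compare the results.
D_KL(P||Q) = 1.1911 bits, D_KL(Q||P) = 1.7077 bits. D_KL(Q||P) is larger than D_KL(P||Q) by 0.5166 bits; the two directions differ.

D_KL(P||Q) = Σ P(x) log₂(P(x)/Q(x))

Computing term by term:
  P(1)·log₂(P(1)/Q(1)) = 0.8394·log₂(0.8394/0.25) = 1.46679
  P(2)·log₂(P(2)/Q(2)) = 0.1147·log₂(0.1147/0.25) = -0.12893
  P(3)·log₂(P(3)/Q(3)) = 0.0099·log₂(0.0099/0.25) = -0.04612
  P(4)·log₂(P(4)/Q(4)) = 0.036·log₂(0.036/0.25) = -0.10065

D_KL(P||Q) = 1.46679 - 0.12893 - 0.04612 - 0.10065 = 1.19109 ≈ 1.1911 bits

D_KL(Q||P) = Σ Q(x) log₂(Q(x)/P(x))

Computing term by term:
  Q(1)·log₂(Q(1)/P(1)) = 0.25·log₂(0.25/0.8394) = -0.43686
  Q(2)·log₂(Q(2)/P(2)) = 0.25·log₂(0.25/0.1147) = 0.28102
  Q(3)·log₂(Q(3)/P(3)) = 0.25·log₂(0.25/0.0099) = 1.16459
  Q(4)·log₂(Q(4)/P(4)) = 0.25·log₂(0.25/0.036) = 0.69896

D_KL(Q||P) = -0.43686 + 0.28102 + 1.16459 + 0.69896 = 1.70771 ≈ 1.7077 bits

These are NOT equal (difference: 0.5166 bits). KL divergence is asymmetric: D_KL(P||Q) ≠ D_KL(Q||P) in general.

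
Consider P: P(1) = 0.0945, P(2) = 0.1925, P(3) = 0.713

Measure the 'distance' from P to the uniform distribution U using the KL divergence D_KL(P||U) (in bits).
0.4578 bits

U(i) = 1/3 for all i

D_KL(P||U) = Σ P(x) log₂(P(x) / (1/3))
           = Σ P(x) log₂(P(x)) + log₂(3)
           = log₂(3) - H(P)

H(P) = -Σ P(x) log₂(P(x)):
  -P(1)·log₂(P(1)) = -(0.0945)·log₂(0.0945) = 0.32163
  -P(2)·log₂(P(2)) = -(0.1925)·log₂(0.1925) = 0.45759
  -P(3)·log₂(P(3)) = -(0.713)·log₂(0.713) = 0.34796
H(P) = 0.32163 + 0.45759 + 0.34796 = 1.12718 bits

log₂(3) = 1.58496 bits

D_KL(P||U) = 1.58496 - 1.12718 = 0.45778 ≈ 0.4578 bits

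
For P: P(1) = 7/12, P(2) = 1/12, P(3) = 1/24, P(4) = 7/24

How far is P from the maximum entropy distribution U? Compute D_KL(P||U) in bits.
0.5381 bits

U(i) = 1/4 for all i

D_KL(P||U) = Σ P(x) log₂(P(x) / (1/4))
           = Σ P(x) log₂(P(x)) + log₂(4)
           = log₂(4) - H(P)

H(P) = -Σ P(x) log₂(P(x)):
  -P(1)·log₂(P(1)) = -(7/12)·log₂(7/12) = 0.45360
  -P(2)·log₂(P(2)) = -(1/12)·log₂(1/12) = 0.29875
  -P(3)·log₂(P(3)) = -(1/24)·log₂(1/24) = 0.19104
  -P(4)·log₂(P(4)) = -(7/24)·log₂(7/24) = 0.51847
H(P) = 0.45360 + 0.29875 + 0.19104 + 0.51847 = 1.46186 bits

log₂(4) = 2.00000 bits

D_KL(P||U) = 2.00000 - 1.46186 = 0.53814 ≈ 0.5381 bits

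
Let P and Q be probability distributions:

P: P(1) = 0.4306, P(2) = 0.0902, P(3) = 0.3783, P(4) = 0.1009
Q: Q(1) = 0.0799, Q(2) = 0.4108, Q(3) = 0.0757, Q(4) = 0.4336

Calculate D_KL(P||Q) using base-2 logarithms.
1.5150 bits

D_KL(P||Q) = Σ P(x) log₂(P(x)/Q(x))

Computing term by term:
  P(1)·log₂(P(1)/Q(1)) = 0.4306·log₂(0.4306/0.0799) = 1.04639
  P(2)·log₂(P(2)/Q(2)) = 0.0902·log₂(0.0902/0.4108) = -0.19729
  P(3)·log₂(P(3)/Q(3)) = 0.3783·log₂(0.3783/0.0757) = 0.87810
  P(4)·log₂(P(4)/Q(4)) = 0.1009·log₂(0.1009/0.4336) = -0.21224

D_KL(P||Q) = 1.04639 - 0.19729 + 0.87810 - 0.21224 = 1.51496 ≈ 1.5150 bits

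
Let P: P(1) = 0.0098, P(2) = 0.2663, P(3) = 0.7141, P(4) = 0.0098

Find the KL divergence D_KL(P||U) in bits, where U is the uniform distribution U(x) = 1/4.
1.0140 bits

U(i) = 1/4 for all i

D_KL(P||U) = Σ P(x) log₂(P(x) / (1/4))
           = Σ P(x) log₂(P(x)) + log₂(4)
           = log₂(4) - H(P)

H(P) = -Σ P(x) log₂(P(x)):
  -P(1)·log₂(P(1)) = -(0.0098)·log₂(0.0098) = 0.06540
  -P(2)·log₂(P(2)) = -(0.2663)·log₂(0.2663) = 0.50833
  -P(3)·log₂(P(3)) = -(0.7141)·log₂(0.7141) = 0.34691
  -P(4)·log₂(P(4)) = -(0.0098)·log₂(0.0098) = 0.06540
H(P) = 0.06540 + 0.50833 + 0.34691 + 0.06540 = 0.98604 bits

log₂(4) = 2.00000 bits

D_KL(P||U) = 2.00000 - 0.98604 = 1.01396 ≈ 1.0140 bits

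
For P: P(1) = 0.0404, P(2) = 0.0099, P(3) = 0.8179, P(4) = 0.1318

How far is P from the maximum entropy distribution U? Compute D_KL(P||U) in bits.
1.1245 bits

U(i) = 1/4 for all i

D_KL(P||U) = Σ P(x) log₂(P(x) / (1/4))
           = Σ P(x) log₂(P(x)) + log₂(4)
           = log₂(4) - H(P)

H(P) = -Σ P(x) log₂(P(x)):
  -P(1)·log₂(P(1)) = -(0.0404)·log₂(0.0404) = 0.18703
  -P(2)·log₂(P(2)) = -(0.0099)·log₂(0.0099) = 0.06592
  -P(3)·log₂(P(3)) = -(0.8179)·log₂(0.8179) = 0.23719
  -P(4)·log₂(P(4)) = -(0.1318)·log₂(0.1318) = 0.38533
H(P) = 0.18703 + 0.06592 + 0.23719 + 0.38533 = 0.87547 bits

log₂(4) = 2.00000 bits

D_KL(P||U) = 2.00000 - 0.87547 = 1.12453 ≈ 1.1245 bits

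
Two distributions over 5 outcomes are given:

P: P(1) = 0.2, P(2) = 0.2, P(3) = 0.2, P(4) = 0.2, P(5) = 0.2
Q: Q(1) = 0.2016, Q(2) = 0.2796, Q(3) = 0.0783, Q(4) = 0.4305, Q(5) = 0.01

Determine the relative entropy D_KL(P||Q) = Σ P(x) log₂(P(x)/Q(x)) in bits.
0.8148 bits

D_KL(P||Q) = Σ P(x) log₂(P(x)/Q(x))

Computing term by term:
  P(1)·log₂(P(1)/Q(1)) = 0.2·log₂(0.2/0.2016) = -0.00230
  P(2)·log₂(P(2)/Q(2)) = 0.2·log₂(0.2/0.2796) = -0.09667
  P(3)·log₂(P(3)/Q(3)) = 0.2·log₂(0.2/0.0783) = 0.27058
  P(4)·log₂(P(4)/Q(4)) = 0.2·log₂(0.2/0.4305) = -0.22120
  P(5)·log₂(P(5)/Q(5)) = 0.2·log₂(0.2/0.01) = 0.86439

D_KL(P||Q) = -0.00230 - 0.09667 + 0.27058 - 0.22120 + 0.86439 = 0.81480 ≈ 0.8148 bits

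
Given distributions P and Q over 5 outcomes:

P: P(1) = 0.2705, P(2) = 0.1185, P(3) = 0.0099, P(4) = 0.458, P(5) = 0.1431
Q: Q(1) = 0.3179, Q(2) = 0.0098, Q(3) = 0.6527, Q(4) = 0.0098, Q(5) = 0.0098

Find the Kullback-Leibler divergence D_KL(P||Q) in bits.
3.3971 bits

D_KL(P||Q) = Σ P(x) log₂(P(x)/Q(x))

Computing term by term:
  P(1)·log₂(P(1)/Q(1)) = 0.2705·log₂(0.2705/0.3179) = -0.06301
  P(2)·log₂(P(2)/Q(2)) = 0.1185·log₂(0.1185/0.0098) = 0.42612
  P(3)·log₂(P(3)/Q(3)) = 0.0099·log₂(0.0099/0.6527) = -0.05982
  P(4)·log₂(P(4)/Q(4)) = 0.458·log₂(0.458/0.0098) = 2.54026
  P(5)·log₂(P(5)/Q(5)) = 0.1431·log₂(0.1431/0.0098) = 0.55352

D_KL(P||Q) = -0.06301 + 0.42612 - 0.05982 + 2.54026 + 0.55352 = 3.39707 ≈ 3.3971 bits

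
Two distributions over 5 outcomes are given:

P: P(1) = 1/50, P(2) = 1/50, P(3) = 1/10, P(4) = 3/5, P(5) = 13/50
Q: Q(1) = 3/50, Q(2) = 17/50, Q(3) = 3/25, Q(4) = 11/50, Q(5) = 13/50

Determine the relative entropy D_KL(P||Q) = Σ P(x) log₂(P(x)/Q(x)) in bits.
0.7287 bits

D_KL(P||Q) = Σ P(x) log₂(P(x)/Q(x))

Computing term by term:
  P(1)·log₂(P(1)/Q(1)) = (1/50)·log₂((1/50)/(3/50)) = -0.03170
  P(2)·log₂(P(2)/Q(2)) = (1/50)·log₂((1/50)/(17/50)) = -0.08175
  P(3)·log₂(P(3)/Q(3)) = (1/10)·log₂((1/10)/(3/25)) = -0.02630
  P(4)·log₂(P(4)/Q(4)) = (3/5)·log₂((3/5)/(11/50)) = 0.86848
  P(5)·log₂(P(5)/Q(5)) = (13/50)·log₂((13/50)/(13/50)) = 0.00000

D_KL(P||Q) = -0.03170 - 0.08175 - 0.02630 + 0.86848 + 0.00000 = 0.72873 ≈ 0.7287 bits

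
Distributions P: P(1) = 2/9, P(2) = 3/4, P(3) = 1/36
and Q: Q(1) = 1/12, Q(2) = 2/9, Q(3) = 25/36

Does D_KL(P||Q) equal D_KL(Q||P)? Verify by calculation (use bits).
D_KL(P||Q) = 1.5016 bits, D_KL(Q||P) = 2.7170 bits. No — D_KL(P||Q) ≠ D_KL(Q||P) for this pair.

D_KL(P||Q) = Σ P(x) log₂(P(x)/Q(x))

Computing term by term:
  P(1)·log₂(P(1)/Q(1)) = (2/9)·log₂((2/9)/(1/12)) = 0.31445
  P(2)·log₂(P(2)/Q(2)) = (3/4)·log₂((3/4)/(2/9)) = 1.31617
  P(3)·log₂(P(3)/Q(3)) = (1/36)·log₂((1/36)/(25/36)) = -0.12900

D_KL(P||Q) = 0.31445 + 1.31617 - 0.12900 = 1.50162 ≈ 1.5016 bits

D_KL(Q||P) = Σ Q(x) log₂(Q(x)/P(x))

Computing term by term:
  Q(1)·log₂(Q(1)/P(1)) = (1/12)·log₂((1/12)/(2/9)) = -0.11792
  Q(2)·log₂(Q(2)/P(2)) = (2/9)·log₂((2/9)/(3/4)) = -0.38998
  Q(3)·log₂(Q(3)/P(3)) = (25/36)·log₂((25/36)/(1/36)) = 3.22490

D_KL(Q||P) = -0.11792 - 0.38998 + 3.22490 = 2.71700 ≈ 2.7170 bits

These are NOT equal (difference: 1.2154 bits). KL divergence is asymmetric: D_KL(P||Q) ≠ D_KL(Q||P) in general.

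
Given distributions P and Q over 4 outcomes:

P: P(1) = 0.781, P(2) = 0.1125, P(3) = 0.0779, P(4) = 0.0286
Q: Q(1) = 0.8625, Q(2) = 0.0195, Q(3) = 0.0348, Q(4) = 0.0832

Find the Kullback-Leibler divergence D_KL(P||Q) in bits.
0.2191 bits

D_KL(P||Q) = Σ P(x) log₂(P(x)/Q(x))

Computing term by term:
  P(1)·log₂(P(1)/Q(1)) = 0.781·log₂(0.781/0.8625) = -0.11184
  P(2)·log₂(P(2)/Q(2)) = 0.1125·log₂(0.1125/0.0195) = 0.28444
  P(3)·log₂(P(3)/Q(3)) = 0.0779·log₂(0.0779/0.0348) = 0.09056
  P(4)·log₂(P(4)/Q(4)) = 0.0286·log₂(0.0286/0.0832) = -0.04406

D_KL(P||Q) = -0.11184 + 0.28444 + 0.09056 - 0.04406 = 0.21910 ≈ 0.2191 bits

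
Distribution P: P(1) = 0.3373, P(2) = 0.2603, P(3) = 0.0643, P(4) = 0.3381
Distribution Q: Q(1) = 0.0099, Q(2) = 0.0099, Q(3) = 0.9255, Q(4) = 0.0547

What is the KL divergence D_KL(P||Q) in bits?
3.5858 bits

D_KL(P||Q) = Σ P(x) log₂(P(x)/Q(x))

Computing term by term:
  P(1)·log₂(P(1)/Q(1)) = 0.3373·log₂(0.3373/0.0099) = 1.71701
  P(2)·log₂(P(2)/Q(2)) = 0.2603·log₂(0.2603/0.0099) = 1.22773
  P(3)·log₂(P(3)/Q(3)) = 0.0643·log₂(0.0643/0.9255) = -0.24738
  P(4)·log₂(P(4)/Q(4)) = 0.3381·log₂(0.3381/0.0547) = 0.88847

D_KL(P||Q) = 1.71701 + 1.22773 - 0.24738 + 0.88847 = 3.58583 ≈ 3.5858 bits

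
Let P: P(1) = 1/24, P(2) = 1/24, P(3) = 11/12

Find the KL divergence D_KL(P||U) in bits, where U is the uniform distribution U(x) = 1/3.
1.0878 bits

U(i) = 1/3 for all i

D_KL(P||U) = Σ P(x) log₂(P(x) / (1/3))
           = Σ P(x) log₂(P(x)) + log₂(3)
           = log₂(3) - H(P)

H(P) = -Σ P(x) log₂(P(x)):
  -P(1)·log₂(P(1)) = -(1/24)·log₂(1/24) = 0.19104
  -P(2)·log₂(P(2)) = -(1/24)·log₂(1/24) = 0.19104
  -P(3)·log₂(P(3)) = -(11/12)·log₂(11/12) = 0.11507
H(P) = 0.19104 + 0.19104 + 0.11507 = 0.49715 bits

log₂(3) = 1.58496 bits

D_KL(P||U) = 1.58496 - 0.49715 = 1.08781 ≈ 1.0878 bits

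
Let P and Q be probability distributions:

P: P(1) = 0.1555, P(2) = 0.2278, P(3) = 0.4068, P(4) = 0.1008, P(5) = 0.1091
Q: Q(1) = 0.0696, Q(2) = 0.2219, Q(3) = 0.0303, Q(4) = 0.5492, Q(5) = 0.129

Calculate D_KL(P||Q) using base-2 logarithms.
1.4403 bits

D_KL(P||Q) = Σ P(x) log₂(P(x)/Q(x))

Computing term by term:
  P(1)·log₂(P(1)/Q(1)) = 0.1555·log₂(0.1555/0.0696) = 0.18034
  P(2)·log₂(P(2)/Q(2)) = 0.2278·log₂(0.2278/0.2219) = 0.00862
  P(3)·log₂(P(3)/Q(3)) = 0.4068·log₂(0.4068/0.0303) = 1.52425
  P(4)·log₂(P(4)/Q(4)) = 0.1008·log₂(0.1008/0.5492) = -0.24654
  P(5)·log₂(P(5)/Q(5)) = 0.1091·log₂(0.1091/0.129) = -0.02637

D_KL(P||Q) = 0.18034 + 0.00862 + 1.52425 - 0.24654 - 0.02637 = 1.44030 ≈ 1.4403 bits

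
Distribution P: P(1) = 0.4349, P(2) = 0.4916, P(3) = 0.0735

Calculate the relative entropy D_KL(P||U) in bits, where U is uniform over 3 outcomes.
0.2821 bits

U(i) = 1/3 for all i

D_KL(P||U) = Σ P(x) log₂(P(x) / (1/3))
           = Σ P(x) log₂(P(x)) + log₂(3)
           = log₂(3) - H(P)

H(P) = -Σ P(x) log₂(P(x)):
  -P(1)·log₂(P(1)) = -(0.4349)·log₂(0.4349) = 0.52242
  -P(2)·log₂(P(2)) = -(0.4916)·log₂(0.4916) = 0.50362
  -P(3)·log₂(P(3)) = -(0.0735)·log₂(0.0735) = 0.27681
H(P) = 0.52242 + 0.50362 + 0.27681 = 1.30285 bits

log₂(3) = 1.58496 bits

D_KL(P||U) = 1.58496 - 1.30285 = 0.28211 ≈ 0.2821 bits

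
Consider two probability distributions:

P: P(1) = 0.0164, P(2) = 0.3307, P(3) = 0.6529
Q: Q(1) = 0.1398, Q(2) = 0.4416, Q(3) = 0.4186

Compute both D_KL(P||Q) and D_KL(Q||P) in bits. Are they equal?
D_KL(P||Q) = 0.2300 bits, D_KL(Q||P) = 0.3480 bits. No, they are not equal.

D_KL(P||Q) = Σ P(x) log₂(P(x)/Q(x))

Computing term by term:
  P(1)·log₂(P(1)/Q(1)) = 0.0164·log₂(0.0164/0.1398) = -0.05070
  P(2)·log₂(P(2)/Q(2)) = 0.3307·log₂(0.3307/0.4416) = -0.13797
  P(3)·log₂(P(3)/Q(3)) = 0.6529·log₂(0.6529/0.4186) = 0.41870

D_KL(P||Q) = -0.05070 - 0.13797 + 0.41870 = 0.23003 ≈ 0.2300 bits

D_KL(Q||P) = Σ Q(x) log₂(Q(x)/P(x))

Computing term by term:
  Q(1)·log₂(Q(1)/P(1)) = 0.1398·log₂(0.1398/0.0164) = 0.43221
  Q(2)·log₂(Q(2)/P(2)) = 0.4416·log₂(0.4416/0.3307) = 0.18424
  Q(3)·log₂(Q(3)/P(3)) = 0.4186·log₂(0.4186/0.6529) = -0.26844

D_KL(Q||P) = 0.43221 + 0.18424 - 0.26844 = 0.34801 ≈ 0.3480 bits

These are NOT equal (difference: 0.1180 bits). KL divergence is asymmetric: D_KL(P||Q) ≠ D_KL(Q||P) in general.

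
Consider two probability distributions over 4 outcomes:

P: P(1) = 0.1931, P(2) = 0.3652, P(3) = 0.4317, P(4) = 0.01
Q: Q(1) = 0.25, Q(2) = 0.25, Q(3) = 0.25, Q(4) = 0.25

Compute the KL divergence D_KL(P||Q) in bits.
0.4215 bits

D_KL(P||Q) = Σ P(x) log₂(P(x)/Q(x))

Computing term by term:
  P(1)·log₂(P(1)/Q(1)) = 0.1931·log₂(0.1931/0.25) = -0.07195
  P(2)·log₂(P(2)/Q(2)) = 0.3652·log₂(0.3652/0.25) = 0.19968
  P(3)·log₂(P(3)/Q(3)) = 0.4317·log₂(0.4317/0.25) = 0.34022
  P(4)·log₂(P(4)/Q(4)) = 0.01·log₂(0.01/0.25) = -0.04644

D_KL(P||Q) = -0.07195 + 0.19968 + 0.34022 - 0.04644 = 0.42151 ≈ 0.4215 bits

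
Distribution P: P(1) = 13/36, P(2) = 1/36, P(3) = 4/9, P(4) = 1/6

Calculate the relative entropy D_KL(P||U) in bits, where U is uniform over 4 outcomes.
0.3749 bits

U(i) = 1/4 for all i

D_KL(P||U) = Σ P(x) log₂(P(x) / (1/4))
           = Σ P(x) log₂(P(x)) + log₂(4)
           = log₂(4) - H(P)

H(P) = -Σ P(x) log₂(P(x)):
  -P(1)·log₂(P(1)) = -(13/36)·log₂(13/36) = 0.53065
  -P(2)·log₂(P(2)) = -(1/36)·log₂(1/36) = 0.14361
  -P(3)·log₂(P(3)) = -(4/9)·log₂(4/9) = 0.51997
  -P(4)·log₂(P(4)) = -(1/6)·log₂(1/6) = 0.43083
H(P) = 0.53065 + 0.14361 + 0.51997 + 0.43083 = 1.62506 bits

log₂(4) = 2.00000 bits

D_KL(P||U) = 2.00000 - 1.62506 = 0.37494 ≈ 0.3749 bits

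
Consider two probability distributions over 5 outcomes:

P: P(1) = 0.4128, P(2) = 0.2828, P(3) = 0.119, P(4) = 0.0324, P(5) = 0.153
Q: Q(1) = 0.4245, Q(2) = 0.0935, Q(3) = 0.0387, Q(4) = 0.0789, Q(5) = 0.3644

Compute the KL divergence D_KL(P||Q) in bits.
0.3946 bits

D_KL(P||Q) = Σ P(x) log₂(P(x)/Q(x))

Computing term by term:
  P(1)·log₂(P(1)/Q(1)) = 0.4128·log₂(0.4128/0.4245) = -0.01664
  P(2)·log₂(P(2)/Q(2)) = 0.2828·log₂(0.2828/0.0935) = 0.45156
  P(3)·log₂(P(3)/Q(3)) = 0.119·log₂(0.119/0.0387) = 0.19285
  P(4)·log₂(P(4)/Q(4)) = 0.0324·log₂(0.0324/0.0789) = -0.04160
  P(5)·log₂(P(5)/Q(5)) = 0.153·log₂(0.153/0.3644) = -0.19155

D_KL(P||Q) = -0.01664 + 0.45156 + 0.19285 - 0.04160 - 0.19155 = 0.39462 ≈ 0.3946 bits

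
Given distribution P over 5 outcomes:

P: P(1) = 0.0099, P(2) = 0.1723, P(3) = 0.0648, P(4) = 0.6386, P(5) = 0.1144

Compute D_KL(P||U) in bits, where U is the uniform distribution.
0.7921 bits

U(i) = 1/5 for all i

D_KL(P||U) = Σ P(x) log₂(P(x) / (1/5))
           = Σ P(x) log₂(P(x)) + log₂(5)
           = log₂(5) - H(P)

H(P) = -Σ P(x) log₂(P(x)):
  -P(1)·log₂(P(1)) = -(0.0099)·log₂(0.0099) = 0.06592
  -P(2)·log₂(P(2)) = -(0.1723)·log₂(0.1723) = 0.43713
  -P(3)·log₂(P(3)) = -(0.0648)·log₂(0.0648) = 0.25582
  -P(4)·log₂(P(4)) = -(0.6386)·log₂(0.6386) = 0.41318
  -P(5)·log₂(P(5)) = -(0.1144)·log₂(0.1144) = 0.35783
H(P) = 0.06592 + 0.43713 + 0.25582 + 0.41318 + 0.35783 = 1.52988 bits

log₂(5) = 2.32193 bits

D_KL(P||U) = 2.32193 - 1.52988 = 0.79205 ≈ 0.7921 bits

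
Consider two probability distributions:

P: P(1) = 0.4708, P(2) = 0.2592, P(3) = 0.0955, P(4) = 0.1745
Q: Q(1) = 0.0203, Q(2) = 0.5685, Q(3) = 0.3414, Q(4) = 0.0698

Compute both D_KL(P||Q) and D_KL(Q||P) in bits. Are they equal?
D_KL(P||Q) = 1.8968 bits, D_KL(Q||P) = 1.0873 bits. No, they are not equal.

D_KL(P||Q) = Σ P(x) log₂(P(x)/Q(x))

Computing term by term:
  P(1)·log₂(P(1)/Q(1)) = 0.4708·log₂(0.4708/0.0203) = 2.13534
  P(2)·log₂(P(2)/Q(2)) = 0.2592·log₂(0.2592/0.5685) = -0.29370
  P(3)·log₂(P(3)/Q(3)) = 0.0955·log₂(0.0955/0.3414) = -0.17552
  P(4)·log₂(P(4)/Q(4)) = 0.1745·log₂(0.1745/0.0698) = 0.23068

D_KL(P||Q) = 2.13534 - 0.29370 - 0.17552 + 0.23068 = 1.89680 ≈ 1.8968 bits

D_KL(Q||P) = Σ Q(x) log₂(Q(x)/P(x))

Computing term by term:
  Q(1)·log₂(Q(1)/P(1)) = 0.0203·log₂(0.0203/0.4708) = -0.09207
  Q(2)·log₂(Q(2)/P(2)) = 0.5685·log₂(0.5685/0.2592) = 0.64416
  Q(3)·log₂(Q(3)/P(3)) = 0.3414·log₂(0.3414/0.0955) = 0.62746
  Q(4)·log₂(Q(4)/P(4)) = 0.0698·log₂(0.0698/0.1745) = -0.09227

D_KL(Q||P) = -0.09207 + 0.64416 + 0.62746 - 0.09227 = 1.08728 ≈ 1.0873 bits

These are NOT equal (difference: 0.8095 bits). KL divergence is asymmetric: D_KL(P||Q) ≠ D_KL(Q||P) in general.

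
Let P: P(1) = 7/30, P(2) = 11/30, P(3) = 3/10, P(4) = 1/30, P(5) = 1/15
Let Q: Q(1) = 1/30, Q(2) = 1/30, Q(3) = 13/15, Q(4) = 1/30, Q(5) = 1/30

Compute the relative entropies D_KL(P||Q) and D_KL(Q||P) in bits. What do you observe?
D_KL(P||Q) = 1.5310 bits, D_KL(Q||P) = 1.0842 bits. The two directions give different values (D_KL(P||Q) exceeds D_KL(Q||P) by 0.4468 bits): KL divergence is asymmetric.

D_KL(P||Q) = Σ P(x) log₂(P(x)/Q(x))

Computing term by term:
  P(1)·log₂(P(1)/Q(1)) = (7/30)·log₂((7/30)/(1/30)) = 0.65505
  P(2)·log₂(P(2)/Q(2)) = (11/30)·log₂((11/30)/(1/30)) = 1.26846
  P(3)·log₂(P(3)/Q(3)) = (3/10)·log₂((3/10)/(13/15)) = -0.45915
  P(4)·log₂(P(4)/Q(4)) = (1/30)·log₂((1/30)/(1/30)) = 0.00000
  P(5)·log₂(P(5)/Q(5)) = (1/15)·log₂((1/15)/(1/30)) = 0.06667

D_KL(P||Q) = 0.65505 + 1.26846 - 0.45915 + 0.00000 + 0.06667 = 1.53103 ≈ 1.5310 bits

D_KL(Q||P) = Σ Q(x) log₂(Q(x)/P(x))

Computing term by term:
  Q(1)·log₂(Q(1)/P(1)) = (1/30)·log₂((1/30)/(7/30)) = -0.09358
  Q(2)·log₂(Q(2)/P(2)) = (1/30)·log₂((1/30)/(11/30)) = -0.11531
  Q(3)·log₂(Q(3)/P(3)) = (13/15)·log₂((13/15)/(3/10)) = 1.32645
  Q(4)·log₂(Q(4)/P(4)) = (1/30)·log₂((1/30)/(1/30)) = 0.00000
  Q(5)·log₂(Q(5)/P(5)) = (1/30)·log₂((1/30)/(1/15)) = -0.03333

D_KL(Q||P) = -0.09358 - 0.11531 + 1.32645 + 0.00000 - 0.03333 = 1.08423 ≈ 1.0842 bits

These are NOT equal (difference: 0.4468 bits). KL divergence is asymmetric: D_KL(P||Q) ≠ D_KL(Q||P) in general.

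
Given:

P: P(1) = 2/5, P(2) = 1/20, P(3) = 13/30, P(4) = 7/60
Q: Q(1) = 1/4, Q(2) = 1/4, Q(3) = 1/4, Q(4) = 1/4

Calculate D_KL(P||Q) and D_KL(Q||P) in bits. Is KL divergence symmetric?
D_KL(P||Q) = 0.3707 bits, D_KL(Q||P) = 0.4875 bits. No, KL divergence is not symmetric.

D_KL(P||Q) = Σ P(x) log₂(P(x)/Q(x))

Computing term by term:
  P(1)·log₂(P(1)/Q(1)) = (2/5)·log₂((2/5)/(1/4)) = 0.27123
  P(2)·log₂(P(2)/Q(2)) = (1/20)·log₂((1/20)/(1/4)) = -0.11610
  P(3)·log₂(P(3)/Q(3)) = (13/30)·log₂((13/30)/(1/4)) = 0.34387
  P(4)·log₂(P(4)/Q(4)) = (7/60)·log₂((7/60)/(1/4)) = -0.12828

D_KL(P||Q) = 0.27123 - 0.11610 + 0.34387 - 0.12828 = 0.37072 ≈ 0.3707 bits

D_KL(Q||P) = Σ Q(x) log₂(Q(x)/P(x))

Computing term by term:
  Q(1)·log₂(Q(1)/P(1)) = (1/4)·log₂((1/4)/(2/5)) = -0.16952
  Q(2)·log₂(Q(2)/P(2)) = (1/4)·log₂((1/4)/(1/20)) = 0.58048
  Q(3)·log₂(Q(3)/P(3)) = (1/4)·log₂((1/4)/(13/30)) = -0.19839
  Q(4)·log₂(Q(4)/P(4)) = (1/4)·log₂((1/4)/(7/60)) = 0.27488

D_KL(Q||P) = -0.16952 + 0.58048 - 0.19839 + 0.27488 = 0.48745 ≈ 0.4875 bits

These are NOT equal (difference: 0.1168 bits). KL divergence is asymmetric: D_KL(P||Q) ≠ D_KL(Q||P) in general.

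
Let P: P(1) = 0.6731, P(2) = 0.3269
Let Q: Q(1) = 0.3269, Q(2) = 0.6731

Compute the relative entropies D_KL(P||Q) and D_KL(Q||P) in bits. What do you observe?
D_KL(P||Q) = 0.3607 bits, D_KL(Q||P) = 0.3607 bits. The two directions give the same value here, because Q is a self-inverse relabeling of P; in general KL divergence is asymmetric.

D_KL(P||Q) = Σ P(x) log₂(P(x)/Q(x))

Computing term by term:
  P(1)·log₂(P(1)/Q(1)) = 0.6731·log₂(0.6731/0.3269) = 0.70135
  P(2)·log₂(P(2)/Q(2)) = 0.3269·log₂(0.3269/0.6731) = -0.34062

D_KL(P||Q) = 0.70135 - 0.34062 = 0.36073 ≈ 0.3607 bits

D_KL(Q||P) = Σ Q(x) log₂(Q(x)/P(x))

Computing term by term:
  Q(1)·log₂(Q(1)/P(1)) = 0.3269·log₂(0.3269/0.6731) = -0.34062
  Q(2)·log₂(Q(2)/P(2)) = 0.6731·log₂(0.6731/0.3269) = 0.70135

D_KL(Q||P) = -0.34062 + 0.70135 = 0.36073 ≈ 0.3607 bits

These ARE equal here. Q is P with outcomes relabeled (Q(1) = P(2), Q(2) = P(1)) by a relabeling that is its own inverse, so the two sums contain exactly the same terms in a different order. This is a special case — KL divergence is not symmetric in general: D_KL(P||Q) ≠ D_KL(Q||P) for most P, Q.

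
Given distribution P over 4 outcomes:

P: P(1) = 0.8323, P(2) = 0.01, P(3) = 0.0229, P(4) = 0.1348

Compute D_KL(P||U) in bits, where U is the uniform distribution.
1.1987 bits

U(i) = 1/4 for all i

D_KL(P||U) = Σ P(x) log₂(P(x) / (1/4))
           = Σ P(x) log₂(P(x)) + log₂(4)
           = log₂(4) - H(P)

H(P) = -Σ P(x) log₂(P(x)):
  -P(1)·log₂(P(1)) = -(0.8323)·log₂(0.8323) = 0.22041
  -P(2)·log₂(P(2)) = -(0.01)·log₂(0.01) = 0.06644
  -P(3)·log₂(P(3)) = -(0.0229)·log₂(0.0229) = 0.12477
  -P(4)·log₂(P(4)) = -(0.1348)·log₂(0.1348) = 0.38972
H(P) = 0.22041 + 0.06644 + 0.12477 + 0.38972 = 0.80134 bits

log₂(4) = 2.00000 bits

D_KL(P||U) = 2.00000 - 0.80134 = 1.19866 ≈ 1.1987 bits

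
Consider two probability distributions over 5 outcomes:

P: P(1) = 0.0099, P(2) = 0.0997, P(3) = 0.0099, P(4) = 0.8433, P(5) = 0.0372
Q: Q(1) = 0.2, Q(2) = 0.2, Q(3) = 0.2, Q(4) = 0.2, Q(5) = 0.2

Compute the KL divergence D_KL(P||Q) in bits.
1.4745 bits

D_KL(P||Q) = Σ P(x) log₂(P(x)/Q(x))

Computing term by term:
  P(1)·log₂(P(1)/Q(1)) = 0.0099·log₂(0.0099/0.2) = -0.04293
  P(2)·log₂(P(2)/Q(2)) = 0.0997·log₂(0.0997/0.2) = -0.10013
  P(3)·log₂(P(3)/Q(3)) = 0.0099·log₂(0.0099/0.2) = -0.04293
  P(4)·log₂(P(4)/Q(4)) = 0.8433·log₂(0.8433/0.2) = 1.75073
  P(5)·log₂(P(5)/Q(5)) = 0.0372·log₂(0.0372/0.2) = -0.09027

D_KL(P||Q) = -0.04293 - 0.10013 - 0.04293 + 1.75073 - 0.09027 = 1.47447 ≈ 1.4745 bits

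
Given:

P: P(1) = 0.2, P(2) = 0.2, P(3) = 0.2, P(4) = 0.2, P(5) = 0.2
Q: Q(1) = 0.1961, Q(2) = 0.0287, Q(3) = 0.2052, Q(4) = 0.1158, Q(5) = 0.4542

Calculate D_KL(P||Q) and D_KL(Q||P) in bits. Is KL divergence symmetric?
D_KL(P||Q) = 0.4795 bits, D_KL(Q||P) = 0.3678 bits. No, KL divergence is not symmetric.

D_KL(P||Q) = Σ P(x) log₂(P(x)/Q(x))

Computing term by term:
  P(1)·log₂(P(1)/Q(1)) = 0.2·log₂(0.2/0.1961) = 0.00568
  P(2)·log₂(P(2)/Q(2)) = 0.2·log₂(0.2/0.0287) = 0.56018
  P(3)·log₂(P(3)/Q(3)) = 0.2·log₂(0.2/0.2052) = -0.00741
  P(4)·log₂(P(4)/Q(4)) = 0.2·log₂(0.2/0.1158) = 0.15767
  P(5)·log₂(P(5)/Q(5)) = 0.2·log₂(0.2/0.4542) = -0.23667

D_KL(P||Q) = 0.00568 + 0.56018 - 0.00741 + 0.15767 - 0.23667 = 0.47945 ≈ 0.4795 bits

D_KL(Q||P) = Σ Q(x) log₂(Q(x)/P(x))

Computing term by term:
  Q(1)·log₂(Q(1)/P(1)) = 0.1961·log₂(0.1961/0.2) = -0.00557
  Q(2)·log₂(Q(2)/P(2)) = 0.0287·log₂(0.0287/0.2) = -0.08039
  Q(3)·log₂(Q(3)/P(3)) = 0.2052·log₂(0.2052/0.2) = 0.00760
  Q(4)·log₂(Q(4)/P(4)) = 0.1158·log₂(0.1158/0.2) = -0.09129
  Q(5)·log₂(Q(5)/P(5)) = 0.4542·log₂(0.4542/0.2) = 0.53747

D_KL(Q||P) = -0.00557 - 0.08039 + 0.00760 - 0.09129 + 0.53747 = 0.36782 ≈ 0.3678 bits

These are NOT equal (difference: 0.1117 bits). KL divergence is asymmetric: D_KL(P||Q) ≠ D_KL(Q||P) in general.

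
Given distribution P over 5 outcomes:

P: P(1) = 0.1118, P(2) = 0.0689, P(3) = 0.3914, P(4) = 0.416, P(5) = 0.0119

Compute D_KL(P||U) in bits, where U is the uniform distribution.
0.5705 bits

U(i) = 1/5 for all i

D_KL(P||U) = Σ P(x) log₂(P(x) / (1/5))
           = Σ P(x) log₂(P(x)) + log₂(5)
           = log₂(5) - H(P)

H(P) = -Σ P(x) log₂(P(x)):
  -P(1)·log₂(P(1)) = -(0.1118)·log₂(0.1118) = 0.35340
  -P(2)·log₂(P(2)) = -(0.0689)·log₂(0.0689) = 0.26591
  -P(3)·log₂(P(3)) = -(0.3914)·log₂(0.3914) = 0.52968
  -P(4)·log₂(P(4)) = -(0.416)·log₂(0.416) = 0.52638
  -P(5)·log₂(P(5)) = -(0.0119)·log₂(0.0119) = 0.07608
H(P) = 0.35340 + 0.26591 + 0.52968 + 0.52638 + 0.07608 = 1.75145 bits

log₂(5) = 2.32193 bits

D_KL(P||U) = 2.32193 - 1.75145 = 0.57048 ≈ 0.5705 bits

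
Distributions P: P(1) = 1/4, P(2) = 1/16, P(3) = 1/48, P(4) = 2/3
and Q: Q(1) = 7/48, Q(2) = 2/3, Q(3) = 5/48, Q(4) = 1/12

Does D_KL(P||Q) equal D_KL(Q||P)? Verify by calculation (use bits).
D_KL(P||Q) = 1.9326 bits, D_KL(Q||P) = 2.1552 bits. No — D_KL(P||Q) ≠ D_KL(Q||P) for this pair.

D_KL(P||Q) = Σ P(x) log₂(P(x)/Q(x))

Computing term by term:
  P(1)·log₂(P(1)/Q(1)) = (1/4)·log₂((1/4)/(7/48)) = 0.19440
  P(2)·log₂(P(2)/Q(2)) = (1/16)·log₂((1/16)/(2/3)) = -0.21344
  P(3)·log₂(P(3)/Q(3)) = (1/48)·log₂((1/48)/(5/48)) = -0.04837
  P(4)·log₂(P(4)/Q(4)) = (2/3)·log₂((2/3)/(1/12)) = 2.00000

D_KL(P||Q) = 0.19440 - 0.21344 - 0.04837 + 2.00000 = 1.93259 ≈ 1.9326 bits

D_KL(Q||P) = Σ Q(x) log₂(Q(x)/P(x))

Computing term by term:
  Q(1)·log₂(Q(1)/P(1)) = (7/48)·log₂((7/48)/(1/4)) = -0.11340
  Q(2)·log₂(Q(2)/P(2)) = (2/3)·log₂((2/3)/(1/16)) = 2.27669
  Q(3)·log₂(Q(3)/P(3)) = (5/48)·log₂((5/48)/(1/48)) = 0.24187
  Q(4)·log₂(Q(4)/P(4)) = (1/12)·log₂((1/12)/(2/3)) = -0.25000

D_KL(Q||P) = -0.11340 + 2.27669 + 0.24187 - 0.25000 = 2.15516 ≈ 2.1552 bits

These are NOT equal (difference: 0.2226 bits). KL divergence is asymmetric: D_KL(P||Q) ≠ D_KL(Q||P) in general.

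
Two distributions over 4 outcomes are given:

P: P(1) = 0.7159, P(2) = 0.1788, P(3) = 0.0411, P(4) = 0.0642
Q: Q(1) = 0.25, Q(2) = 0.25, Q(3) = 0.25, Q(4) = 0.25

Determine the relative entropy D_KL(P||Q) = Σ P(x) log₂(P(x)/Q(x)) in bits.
0.7672 bits

D_KL(P||Q) = Σ P(x) log₂(P(x)/Q(x))

Computing term by term:
  P(1)·log₂(P(1)/Q(1)) = 0.7159·log₂(0.7159/0.25) = 1.08661
  P(2)·log₂(P(2)/Q(2)) = 0.1788·log₂(0.1788/0.25) = -0.08646
  P(3)·log₂(P(3)/Q(3)) = 0.0411·log₂(0.0411/0.25) = -0.10705
  P(4)·log₂(P(4)/Q(4)) = 0.0642·log₂(0.0642/0.25) = -0.12591

D_KL(P||Q) = 1.08661 - 0.08646 - 0.10705 - 0.12591 = 0.76719 ≈ 0.7672 bits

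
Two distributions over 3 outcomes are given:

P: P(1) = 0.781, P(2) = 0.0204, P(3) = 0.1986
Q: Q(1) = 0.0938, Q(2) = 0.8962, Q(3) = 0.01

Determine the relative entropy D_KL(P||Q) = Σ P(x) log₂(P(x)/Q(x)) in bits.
3.1330 bits

D_KL(P||Q) = Σ P(x) log₂(P(x)/Q(x))

Computing term by term:
  P(1)·log₂(P(1)/Q(1)) = 0.781·log₂(0.781/0.0938) = 2.38803
  P(2)·log₂(P(2)/Q(2)) = 0.0204·log₂(0.0204/0.8962) = -0.11133
  P(3)·log₂(P(3)/Q(3)) = 0.1986·log₂(0.1986/0.01) = 0.85632

D_KL(P||Q) = 2.38803 - 0.11133 + 0.85632 = 3.13302 ≈ 3.1330 bits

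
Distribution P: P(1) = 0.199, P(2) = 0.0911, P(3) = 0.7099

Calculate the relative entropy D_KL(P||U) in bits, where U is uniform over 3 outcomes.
0.4557 bits

U(i) = 1/3 for all i

D_KL(P||U) = Σ P(x) log₂(P(x) / (1/3))
           = Σ P(x) log₂(P(x)) + log₂(3)
           = log₂(3) - H(P)

H(P) = -Σ P(x) log₂(P(x)):
  -P(1)·log₂(P(1)) = -(0.199)·log₂(0.199) = 0.46350
  -P(2)·log₂(P(2)) = -(0.0911)·log₂(0.0911) = 0.31488
  -P(3)·log₂(P(3)) = -(0.7099)·log₂(0.7099) = 0.35091
H(P) = 0.46350 + 0.31488 + 0.35091 = 1.12929 bits

log₂(3) = 1.58496 bits

D_KL(P||U) = 1.58496 - 1.12929 = 0.45567 ≈ 0.4557 bits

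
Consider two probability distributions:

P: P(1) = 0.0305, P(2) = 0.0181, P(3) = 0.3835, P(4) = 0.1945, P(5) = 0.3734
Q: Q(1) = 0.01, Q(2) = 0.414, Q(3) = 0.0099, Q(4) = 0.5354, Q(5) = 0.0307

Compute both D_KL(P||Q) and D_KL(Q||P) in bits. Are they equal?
D_KL(P||Q) = 3.0523 bits, D_KL(Q||P) = 2.4726 bits. No, they are not equal.

D_KL(P||Q) = Σ P(x) log₂(P(x)/Q(x))

Computing term by term:
  P(1)·log₂(P(1)/Q(1)) = 0.0305·log₂(0.0305/0.01) = 0.04907
  P(2)·log₂(P(2)/Q(2)) = 0.0181·log₂(0.0181/0.414) = -0.08173
  P(3)·log₂(P(3)/Q(3)) = 0.3835·log₂(0.3835/0.0099) = 2.02321
  P(4)·log₂(P(4)/Q(4)) = 0.1945·log₂(0.1945/0.5354) = -0.28413
  P(5)·log₂(P(5)/Q(5)) = 0.3734·log₂(0.3734/0.0307) = 1.34589

D_KL(P||Q) = 0.04907 - 0.08173 + 2.02321 - 0.28413 + 1.34589 = 3.05231 ≈ 3.0523 bits

D_KL(Q||P) = Σ Q(x) log₂(Q(x)/P(x))

Computing term by term:
  Q(1)·log₂(Q(1)/P(1)) = 0.01·log₂(0.01/0.0305) = -0.01609
  Q(2)·log₂(Q(2)/P(2)) = 0.414·log₂(0.414/0.0181) = 1.86945
  Q(3)·log₂(Q(3)/P(3)) = 0.0099·log₂(0.0099/0.3835) = -0.05223
  Q(4)·log₂(Q(4)/P(4)) = 0.5354·log₂(0.5354/0.1945) = 0.78214
  Q(5)·log₂(Q(5)/P(5)) = 0.0307·log₂(0.0307/0.3734) = -0.11066

D_KL(Q||P) = -0.01609 + 1.86945 - 0.05223 + 0.78214 - 0.11066 = 2.47261 ≈ 2.4726 bits

These are NOT equal (difference: 0.5797 bits). KL divergence is asymmetric: D_KL(P||Q) ≠ D_KL(Q||P) in general.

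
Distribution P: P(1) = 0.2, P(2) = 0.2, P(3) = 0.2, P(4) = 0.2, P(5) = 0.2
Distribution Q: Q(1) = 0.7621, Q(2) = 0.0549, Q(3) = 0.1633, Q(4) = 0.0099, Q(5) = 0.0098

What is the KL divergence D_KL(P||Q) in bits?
1.7830 bits

D_KL(P||Q) = Σ P(x) log₂(P(x)/Q(x))

Computing term by term:
  P(1)·log₂(P(1)/Q(1)) = 0.2·log₂(0.2/0.7621) = -0.38600
  P(2)·log₂(P(2)/Q(2)) = 0.2·log₂(0.2/0.0549) = 0.37302
  P(3)·log₂(P(3)/Q(3)) = 0.2·log₂(0.2/0.1633) = 0.05850
  P(4)·log₂(P(4)/Q(4)) = 0.2·log₂(0.2/0.0099) = 0.86729
  P(5)·log₂(P(5)/Q(5)) = 0.2·log₂(0.2/0.0098) = 0.87021

D_KL(P||Q) = -0.38600 + 0.37302 + 0.05850 + 0.86729 + 0.87021 = 1.78302 ≈ 1.7830 bits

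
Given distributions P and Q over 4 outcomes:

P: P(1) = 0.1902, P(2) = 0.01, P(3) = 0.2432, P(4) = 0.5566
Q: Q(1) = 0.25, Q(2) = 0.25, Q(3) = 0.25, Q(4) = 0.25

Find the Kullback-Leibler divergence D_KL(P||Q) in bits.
0.5116 bits

D_KL(P||Q) = Σ P(x) log₂(P(x)/Q(x))

Computing term by term:
  P(1)·log₂(P(1)/Q(1)) = 0.1902·log₂(0.1902/0.25) = -0.07502
  P(2)·log₂(P(2)/Q(2)) = 0.01·log₂(0.01/0.25) = -0.04644
  P(3)·log₂(P(3)/Q(3)) = 0.2432·log₂(0.2432/0.25) = -0.00968
  P(4)·log₂(P(4)/Q(4)) = 0.5566·log₂(0.5566/0.25) = 0.64271

D_KL(P||Q) = -0.07502 - 0.04644 - 0.00968 + 0.64271 = 0.51157 ≈ 0.5116 bits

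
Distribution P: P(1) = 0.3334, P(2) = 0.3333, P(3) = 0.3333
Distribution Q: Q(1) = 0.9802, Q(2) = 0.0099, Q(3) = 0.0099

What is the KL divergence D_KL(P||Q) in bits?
2.8631 bits

D_KL(P||Q) = Σ P(x) log₂(P(x)/Q(x))

Computing term by term:
  P(1)·log₂(P(1)/Q(1)) = 0.3334·log₂(0.3334/0.9802) = -0.51871
  P(2)·log₂(P(2)/Q(2)) = 0.3333·log₂(0.3333/0.0099) = 1.69091
  P(3)·log₂(P(3)/Q(3)) = 0.3333·log₂(0.3333/0.0099) = 1.69091

D_KL(P||Q) = -0.51871 + 1.69091 + 1.69091 = 2.86311 ≈ 2.8631 bits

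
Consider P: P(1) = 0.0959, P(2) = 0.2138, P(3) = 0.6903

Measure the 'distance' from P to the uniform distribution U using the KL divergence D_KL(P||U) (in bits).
0.4156 bits

U(i) = 1/3 for all i

D_KL(P||U) = Σ P(x) log₂(P(x) / (1/3))
           = Σ P(x) log₂(P(x)) + log₂(3)
           = log₂(3) - H(P)

H(P) = -Σ P(x) log₂(P(x)):
  -P(1)·log₂(P(1)) = -(0.0959)·log₂(0.0959) = 0.32437
  -P(2)·log₂(P(2)) = -(0.2138)·log₂(0.2138) = 0.47585
  -P(3)·log₂(P(3)) = -(0.6903)·log₂(0.6903) = 0.36911
H(P) = 0.32437 + 0.47585 + 0.36911 = 1.16933 bits

log₂(3) = 1.58496 bits

D_KL(P||U) = 1.58496 - 1.16933 = 0.41563 ≈ 0.4156 bits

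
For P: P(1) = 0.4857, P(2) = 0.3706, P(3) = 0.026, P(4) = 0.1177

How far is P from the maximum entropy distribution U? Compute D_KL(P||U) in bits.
0.4630 bits

U(i) = 1/4 for all i

D_KL(P||U) = Σ P(x) log₂(P(x) / (1/4))
           = Σ P(x) log₂(P(x)) + log₂(4)
           = log₂(4) - H(P)

H(P) = -Σ P(x) log₂(P(x)):
  -P(1)·log₂(P(1)) = -(0.4857)·log₂(0.4857) = 0.50603
  -P(2)·log₂(P(2)) = -(0.3706)·log₂(0.3706) = 0.53072
  -P(3)·log₂(P(3)) = -(0.026)·log₂(0.026) = 0.13690
  -P(4)·log₂(P(4)) = -(0.1177)·log₂(0.1177) = 0.36332
H(P) = 0.50603 + 0.53072 + 0.13690 + 0.36332 = 1.53697 bits

log₂(4) = 2.00000 bits

D_KL(P||U) = 2.00000 - 1.53697 = 0.46303 ≈ 0.4630 bits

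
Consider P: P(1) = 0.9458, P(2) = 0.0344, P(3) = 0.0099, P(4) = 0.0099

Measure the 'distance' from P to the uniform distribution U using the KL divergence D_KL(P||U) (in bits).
1.6249 bits

U(i) = 1/4 for all i

D_KL(P||U) = Σ P(x) log₂(P(x) / (1/4))
           = Σ P(x) log₂(P(x)) + log₂(4)
           = log₂(4) - H(P)

H(P) = -Σ P(x) log₂(P(x)):
  -P(1)·log₂(P(1)) = -(0.9458)·log₂(0.9458) = 0.07604
  -P(2)·log₂(P(2)) = -(0.0344)·log₂(0.0344) = 0.16723
  -P(3)·log₂(P(3)) = -(0.0099)·log₂(0.0099) = 0.06592
  -P(4)·log₂(P(4)) = -(0.0099)·log₂(0.0099) = 0.06592
H(P) = 0.07604 + 0.16723 + 0.06592 + 0.06592 = 0.37511 bits

log₂(4) = 2.00000 bits

D_KL(P||U) = 2.00000 - 0.37511 = 1.62489 ≈ 1.6249 bits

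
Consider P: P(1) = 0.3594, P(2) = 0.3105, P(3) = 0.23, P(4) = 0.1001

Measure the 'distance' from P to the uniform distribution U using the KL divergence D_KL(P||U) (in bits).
0.1254 bits

U(i) = 1/4 for all i

D_KL(P||U) = Σ P(x) log₂(P(x) / (1/4))
           = Σ P(x) log₂(P(x)) + log₂(4)
           = log₂(4) - H(P)

H(P) = -Σ P(x) log₂(P(x)):
  -P(1)·log₂(P(1)) = -(0.3594)·log₂(0.3594) = 0.53060
  -P(2)·log₂(P(2)) = -(0.3105)·log₂(0.3105) = 0.52392
  -P(3)·log₂(P(3)) = -(0.23)·log₂(0.23) = 0.48767
  -P(4)·log₂(P(4)) = -(0.1001)·log₂(0.1001) = 0.33238
H(P) = 0.53060 + 0.52392 + 0.48767 + 0.33238 = 1.87457 bits

log₂(4) = 2.00000 bits

D_KL(P||U) = 2.00000 - 1.87457 = 0.12543 ≈ 0.1254 bits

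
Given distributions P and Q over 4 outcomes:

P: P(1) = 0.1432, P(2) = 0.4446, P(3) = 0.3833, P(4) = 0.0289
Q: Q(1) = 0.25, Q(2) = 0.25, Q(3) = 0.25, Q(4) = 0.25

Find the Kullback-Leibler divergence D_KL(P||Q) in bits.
0.4005 bits

D_KL(P||Q) = Σ P(x) log₂(P(x)/Q(x))

Computing term by term:
  P(1)·log₂(P(1)/Q(1)) = 0.1432·log₂(0.1432/0.25) = -0.11512
  P(2)·log₂(P(2)/Q(2)) = 0.4446·log₂(0.4446/0.25) = 0.36928
  P(3)·log₂(P(3)/Q(3)) = 0.3833·log₂(0.3833/0.25) = 0.23632
  P(4)·log₂(P(4)/Q(4)) = 0.0289·log₂(0.0289/0.25) = -0.08996

D_KL(P||Q) = -0.11512 + 0.36928 + 0.23632 - 0.08996 = 0.40052 ≈ 0.4005 bits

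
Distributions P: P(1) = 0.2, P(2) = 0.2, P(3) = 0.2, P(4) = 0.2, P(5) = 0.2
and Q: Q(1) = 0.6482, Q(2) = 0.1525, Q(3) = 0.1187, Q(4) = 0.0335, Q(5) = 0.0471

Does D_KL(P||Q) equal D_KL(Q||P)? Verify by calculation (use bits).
D_KL(P||Q) = 0.8223 bits, D_KL(Q||P) = 0.7660 bits. No — D_KL(P||Q) ≠ D_KL(Q||P) for this pair.

D_KL(P||Q) = Σ P(x) log₂(P(x)/Q(x))

Computing term by term:
  P(1)·log₂(P(1)/Q(1)) = 0.2·log₂(0.2/0.6482) = -0.33929
  P(2)·log₂(P(2)/Q(2)) = 0.2·log₂(0.2/0.1525) = 0.07824
  P(3)·log₂(P(3)/Q(3)) = 0.2·log₂(0.2/0.1187) = 0.15054
  P(4)·log₂(P(4)/Q(4)) = 0.2·log₂(0.2/0.0335) = 0.51555
  P(5)·log₂(P(5)/Q(5)) = 0.2·log₂(0.2/0.0471) = 0.41724

D_KL(P||Q) = -0.33929 + 0.07824 + 0.15054 + 0.51555 + 0.41724 = 0.82228 ≈ 0.8223 bits

D_KL(Q||P) = Σ Q(x) log₂(Q(x)/P(x))

Computing term by term:
  Q(1)·log₂(Q(1)/P(1)) = 0.6482·log₂(0.6482/0.2) = 1.09963
  Q(2)·log₂(Q(2)/P(2)) = 0.1525·log₂(0.1525/0.2) = -0.05966
  Q(3)·log₂(Q(3)/P(3)) = 0.1187·log₂(0.1187/0.2) = -0.08934
  Q(4)·log₂(Q(4)/P(4)) = 0.0335·log₂(0.0335/0.2) = -0.08636
  Q(5)·log₂(Q(5)/P(5)) = 0.0471·log₂(0.0471/0.2) = -0.09826

D_KL(Q||P) = 1.09963 - 0.05966 - 0.08934 - 0.08636 - 0.09826 = 0.76601 ≈ 0.7660 bits

These are NOT equal (difference: 0.0563 bits). KL divergence is asymmetric: D_KL(P||Q) ≠ D_KL(Q||P) in general.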